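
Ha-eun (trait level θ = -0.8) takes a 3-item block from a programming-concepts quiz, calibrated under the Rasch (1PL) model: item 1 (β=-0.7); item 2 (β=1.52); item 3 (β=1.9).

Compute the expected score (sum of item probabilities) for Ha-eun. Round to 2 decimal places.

0.63

P(θ) = 1 / (1 + exp(−(θ − β)))
P_1 = 1/(1+e^{0.1000}) = 0.4750
P_2 = 1/(1+e^{2.3200}) = 0.0895
P_3 = 1/(1+e^{2.7000}) = 0.0630
E[score] = 0.4750 + 0.0895 + 0.0630 = 0.6275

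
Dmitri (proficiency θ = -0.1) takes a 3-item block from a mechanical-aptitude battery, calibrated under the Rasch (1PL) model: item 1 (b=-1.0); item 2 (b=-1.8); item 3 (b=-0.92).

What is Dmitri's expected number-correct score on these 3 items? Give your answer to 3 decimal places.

P(θ) = 1 / (1 + exp(−(θ − b)))
P_1 = 1/(1+e^{-0.9000}) = 0.7109
P_2 = 1/(1+e^{-1.7000}) = 0.8455
P_3 = 1/(1+e^{-0.8200}) = 0.6942
E[score] = 0.7109 + 0.8455 + 0.6942 = 2.2507

2.251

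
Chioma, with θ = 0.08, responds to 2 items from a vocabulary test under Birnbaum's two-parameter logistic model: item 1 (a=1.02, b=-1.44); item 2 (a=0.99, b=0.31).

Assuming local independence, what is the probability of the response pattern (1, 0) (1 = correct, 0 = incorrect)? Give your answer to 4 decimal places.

0.4592

P(θ) = 1 / (1 + exp(−a(θ − b)))
P_1 = 1/(1+e^{-1.5504}) = 0.8250
P_2 = 1/(1+e^{0.2277}) = 0.4433
L = P_1 × (1−P_2) = 0.8250 × 0.5567 = 0.45925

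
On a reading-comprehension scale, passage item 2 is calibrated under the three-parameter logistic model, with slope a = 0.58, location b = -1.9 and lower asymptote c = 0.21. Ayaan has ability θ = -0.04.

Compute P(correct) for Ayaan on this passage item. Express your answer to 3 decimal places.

0.800

P(θ) = c + (1 − c) · 1 / (1 + exp(−a(θ − b)))
Exponent: 0.58 × (-0.04 − (-1.9)) = 1.0788
1/(1 + e^{-1.0788}) = 0.7463
P = 0.21 + 0.79 × 0.7463 = 0.7996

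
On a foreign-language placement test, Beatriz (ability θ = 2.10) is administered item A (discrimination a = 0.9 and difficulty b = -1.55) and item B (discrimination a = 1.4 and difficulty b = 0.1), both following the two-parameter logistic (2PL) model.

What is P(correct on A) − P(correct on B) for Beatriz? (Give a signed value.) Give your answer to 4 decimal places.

0.0212

P(θ) = 1 / (1 + exp(−a(θ − b)))
P_A = 0.9639
P_B = 0.9427
P_A − P_B = 0.0212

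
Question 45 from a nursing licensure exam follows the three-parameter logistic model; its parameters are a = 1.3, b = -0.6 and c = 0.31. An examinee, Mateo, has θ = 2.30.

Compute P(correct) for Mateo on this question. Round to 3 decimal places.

P(θ) = c + (1 − c) · 1 / (1 + exp(−a(θ − b)))
Exponent: 1.3 × (2.30 − (-0.6)) = 3.7700
1/(1 + e^{-3.7700}) = 0.9775
P = 0.31 + 0.69 × 0.9775 = 0.9845

0.984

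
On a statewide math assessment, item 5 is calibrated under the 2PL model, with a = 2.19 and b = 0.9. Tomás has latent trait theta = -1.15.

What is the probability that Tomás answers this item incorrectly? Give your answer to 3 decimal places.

0.989

P(theta) = 1 / (1 + exp(−a(theta − b)))
Exponent: 2.19 × (-1.15 − 0.9) = -4.4895
1/(1 + e^{4.4895}) = 0.0111
P(incorrect) = 1 − 0.0111 = 0.9889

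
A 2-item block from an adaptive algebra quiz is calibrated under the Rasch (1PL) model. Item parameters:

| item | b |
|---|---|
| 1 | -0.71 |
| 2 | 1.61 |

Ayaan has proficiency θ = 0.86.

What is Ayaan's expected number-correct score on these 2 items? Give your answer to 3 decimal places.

1.149

P(θ) = 1 / (1 + exp(−(θ − b)))
P_1 = 1/(1+e^{-1.5700}) = 0.8278
P_2 = 1/(1+e^{0.7500}) = 0.3208
E[score] = 0.8278 + 0.3208 = 1.1486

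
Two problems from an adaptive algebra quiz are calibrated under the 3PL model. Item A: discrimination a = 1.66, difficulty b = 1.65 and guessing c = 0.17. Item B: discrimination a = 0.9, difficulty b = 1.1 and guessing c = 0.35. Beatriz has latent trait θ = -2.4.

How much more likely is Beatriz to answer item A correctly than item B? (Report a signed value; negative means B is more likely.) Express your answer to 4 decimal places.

P(θ) = c + (1 − c) · 1 / (1 + exp(−a(θ − b)))
P_A = 0.1710
P_B = 0.3767
P_A − P_B = -0.2057

-0.2057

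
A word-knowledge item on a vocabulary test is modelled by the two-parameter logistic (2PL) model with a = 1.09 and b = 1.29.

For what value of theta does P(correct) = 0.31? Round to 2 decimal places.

P(theta) = 1 / (1 + exp(−a(theta − b)))
logit = ln(0.3100/0.6900) = -0.8001
theta = b + logit/(a) = 1.29 + (-0.8001)/1.0900 = 0.5559

0.56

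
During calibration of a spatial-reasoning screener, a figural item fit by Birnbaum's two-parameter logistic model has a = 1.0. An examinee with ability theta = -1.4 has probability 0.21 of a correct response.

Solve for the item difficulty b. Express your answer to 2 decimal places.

-0.08

P(theta) = 1 / (1 + exp(−a(theta − b)))
logit(0.21) = ln(0.21/0.79) = -1.3249
b = theta − logit/(a) = -1.4 − (-1.3249)/1.0000 = -0.0751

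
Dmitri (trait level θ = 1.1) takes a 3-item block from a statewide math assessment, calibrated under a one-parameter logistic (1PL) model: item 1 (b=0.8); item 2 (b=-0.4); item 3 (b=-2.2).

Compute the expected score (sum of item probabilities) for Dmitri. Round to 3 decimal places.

P(θ) = 1 / (1 + exp(−(θ − b)))
P_1 = 1/(1+e^{-0.3000}) = 0.5744
P_2 = 1/(1+e^{-1.5000}) = 0.8176
P_3 = 1/(1+e^{-3.3000}) = 0.9644
E[score] = 0.5744 + 0.8176 + 0.9644 = 2.3564

2.356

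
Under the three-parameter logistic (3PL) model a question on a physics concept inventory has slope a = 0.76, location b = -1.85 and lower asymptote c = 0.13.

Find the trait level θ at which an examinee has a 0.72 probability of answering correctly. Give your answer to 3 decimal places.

P(θ) = c + (1 − c) · 1 / (1 + exp(−a(θ − b)))
Remove guessing floor: (0.72 − 0.13)/(1 − 0.13) = 0.6782
logit = ln(0.6782/0.3218) = 0.7453
θ = b + logit/(a) = -1.85 + 0.7453/0.7600 = -0.8693

-0.869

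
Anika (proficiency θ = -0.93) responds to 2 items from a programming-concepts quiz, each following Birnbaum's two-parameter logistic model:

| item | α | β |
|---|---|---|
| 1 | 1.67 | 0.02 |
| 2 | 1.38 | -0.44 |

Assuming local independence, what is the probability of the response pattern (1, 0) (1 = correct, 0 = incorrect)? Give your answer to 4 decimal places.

P(θ) = 1 / (1 + exp(−α(θ − β)))
P_1 = 1/(1+e^{1.5865}) = 0.1699
P_2 = 1/(1+e^{0.6762}) = 0.3371
L = P_1 × (1−P_2) = 0.1699 × 0.6629 = 0.11261

0.1126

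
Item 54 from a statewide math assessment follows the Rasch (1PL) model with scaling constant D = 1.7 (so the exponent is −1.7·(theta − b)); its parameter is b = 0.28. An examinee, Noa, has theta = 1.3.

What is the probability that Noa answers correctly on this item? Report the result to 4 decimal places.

P(theta) = 1 / (1 + exp(−D·(theta − b)))
Exponent: 1.7 × (1.3 − 0.28) = 1.7340
1/(1 + e^{-1.7340}) = 0.8499
P = 0.8499

0.8499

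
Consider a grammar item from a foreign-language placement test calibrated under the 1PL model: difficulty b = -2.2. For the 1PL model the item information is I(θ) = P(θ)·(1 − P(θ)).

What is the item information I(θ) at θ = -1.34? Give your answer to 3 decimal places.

P = 1/(1+e^{-0.8600}) = 0.7027
P(1−P) = 0.7027 × 0.2973 = 0.2089
I = P(1−P) = 0.20893

0.209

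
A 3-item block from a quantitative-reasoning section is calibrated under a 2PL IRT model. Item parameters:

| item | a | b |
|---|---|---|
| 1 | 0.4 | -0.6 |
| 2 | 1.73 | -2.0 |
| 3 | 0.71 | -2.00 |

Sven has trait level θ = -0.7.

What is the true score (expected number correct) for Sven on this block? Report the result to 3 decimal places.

P(θ) = 1 / (1 + exp(−a(θ − b)))
P_1 = 1/(1+e^{0.0400}) = 0.4900
P_2 = 1/(1+e^{-2.2490}) = 0.9046
P_3 = 1/(1+e^{-0.9230}) = 0.7157
E[score] = 0.4900 + 0.9046 + 0.7157 = 2.1102

2.110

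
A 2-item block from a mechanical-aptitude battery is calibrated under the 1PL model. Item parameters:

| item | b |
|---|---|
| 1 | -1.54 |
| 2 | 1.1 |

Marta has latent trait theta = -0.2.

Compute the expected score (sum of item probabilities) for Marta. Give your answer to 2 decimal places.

P(theta) = 1 / (1 + exp(−(theta − b)))
P_1 = 1/(1+e^{-1.3400}) = 0.7925
P_2 = 1/(1+e^{1.3000}) = 0.2142
E[score] = 0.7925 + 0.2142 = 1.0067

1.01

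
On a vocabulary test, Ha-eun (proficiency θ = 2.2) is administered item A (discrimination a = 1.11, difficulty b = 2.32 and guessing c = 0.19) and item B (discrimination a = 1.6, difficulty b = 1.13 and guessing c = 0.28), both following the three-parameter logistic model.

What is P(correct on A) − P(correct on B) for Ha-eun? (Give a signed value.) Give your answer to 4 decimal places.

P(θ) = c + (1 − c) · 1 / (1 + exp(−a(θ − b)))
P_A = 0.5681
P_B = 0.8899
P_A − P_B = -0.3218

-0.3218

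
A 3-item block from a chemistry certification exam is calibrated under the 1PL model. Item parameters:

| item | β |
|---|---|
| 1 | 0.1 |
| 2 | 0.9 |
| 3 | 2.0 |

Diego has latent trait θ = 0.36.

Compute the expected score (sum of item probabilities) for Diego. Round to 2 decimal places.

P(θ) = 1 / (1 + exp(−(θ − β)))
P_1 = 1/(1+e^{-0.2600}) = 0.5646
P_2 = 1/(1+e^{0.5400}) = 0.3682
P_3 = 1/(1+e^{1.6400}) = 0.1625
E[score] = 0.5646 + 0.3682 + 0.1625 = 1.0953

1.10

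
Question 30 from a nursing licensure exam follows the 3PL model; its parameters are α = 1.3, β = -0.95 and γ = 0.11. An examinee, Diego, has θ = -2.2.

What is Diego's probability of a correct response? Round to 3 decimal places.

0.256

P(θ) = γ + (1 − γ) · 1 / (1 + exp(−α(θ − β)))
Exponent: 1.3 × (-2.2 − (-0.95)) = -1.6250
1/(1 + e^{1.6250}) = 0.1645
P = 0.11 + 0.89 × 0.1645 = 0.2564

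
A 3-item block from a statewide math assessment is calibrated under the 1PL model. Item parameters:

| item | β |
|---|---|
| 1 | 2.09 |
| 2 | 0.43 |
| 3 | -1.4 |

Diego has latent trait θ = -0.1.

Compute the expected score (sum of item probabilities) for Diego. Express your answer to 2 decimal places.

P(θ) = 1 / (1 + exp(−(θ − β)))
P_1 = 1/(1+e^{2.1900}) = 0.1007
P_2 = 1/(1+e^{0.5300}) = 0.3705
P_3 = 1/(1+e^{-1.3000}) = 0.7858
E[score] = 0.1007 + 0.3705 + 0.7858 = 1.2570

1.26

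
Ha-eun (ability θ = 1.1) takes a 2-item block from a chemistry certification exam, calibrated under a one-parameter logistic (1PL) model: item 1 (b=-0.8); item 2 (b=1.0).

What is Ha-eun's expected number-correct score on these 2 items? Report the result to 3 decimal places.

1.395

P(θ) = 1 / (1 + exp(−(θ − b)))
P_1 = 1/(1+e^{-1.9000}) = 0.8699
P_2 = 1/(1+e^{-0.1000}) = 0.5250
E[score] = 0.8699 + 0.5250 = 1.3949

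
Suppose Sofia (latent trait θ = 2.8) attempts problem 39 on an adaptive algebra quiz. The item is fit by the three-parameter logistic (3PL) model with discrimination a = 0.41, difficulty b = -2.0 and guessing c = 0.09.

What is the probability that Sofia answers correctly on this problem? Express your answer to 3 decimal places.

0.888

P(θ) = c + (1 − c) · 1 / (1 + exp(−a(θ − b)))
Exponent: 0.41 × (2.8 − (-2.0)) = 1.9680
1/(1 + e^{-1.9680}) = 0.8774
P = 0.09 + 0.91 × 0.8774 = 0.8884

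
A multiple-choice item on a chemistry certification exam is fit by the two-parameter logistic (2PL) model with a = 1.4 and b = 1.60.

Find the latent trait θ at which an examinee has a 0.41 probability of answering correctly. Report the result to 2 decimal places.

P(θ) = 1 / (1 + exp(−a(θ − b)))
logit = ln(0.4100/0.5900) = -0.3640
θ = b + logit/(a) = 1.60 + (-0.3640)/1.4000 = 1.3400

1.34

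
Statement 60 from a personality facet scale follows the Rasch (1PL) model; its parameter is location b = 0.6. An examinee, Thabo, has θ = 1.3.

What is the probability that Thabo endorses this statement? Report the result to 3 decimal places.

0.668

P(θ) = 1 / (1 + exp(−(θ − b)))
Exponent: (1.3 − 0.6) = 0.7000
1/(1 + e^{-0.7000}) = 0.6682
P = 0.6682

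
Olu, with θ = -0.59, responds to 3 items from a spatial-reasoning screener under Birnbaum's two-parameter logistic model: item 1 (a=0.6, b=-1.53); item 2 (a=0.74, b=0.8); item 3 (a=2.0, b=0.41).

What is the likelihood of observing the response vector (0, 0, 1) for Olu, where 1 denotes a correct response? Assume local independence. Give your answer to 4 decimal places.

P(θ) = 1 / (1 + exp(−a(θ − b)))
P_1 = 1/(1+e^{-0.5640}) = 0.6374
P_2 = 1/(1+e^{1.0286}) = 0.2634
P_3 = 1/(1+e^{2.0000}) = 0.1192
L = (1−P_1) × (1−P_2) × P_3 = 0.3626 × 0.7366 × 0.1192 = 0.03184

0.0318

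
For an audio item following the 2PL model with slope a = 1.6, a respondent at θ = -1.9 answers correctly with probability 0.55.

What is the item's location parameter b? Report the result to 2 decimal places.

P(θ) = 1 / (1 + exp(−a(θ − b)))
logit(0.55) = ln(0.55/0.45) = 0.2007
b = θ − logit/(a) = -1.9 − 0.2007/1.6000 = -2.0254

-2.03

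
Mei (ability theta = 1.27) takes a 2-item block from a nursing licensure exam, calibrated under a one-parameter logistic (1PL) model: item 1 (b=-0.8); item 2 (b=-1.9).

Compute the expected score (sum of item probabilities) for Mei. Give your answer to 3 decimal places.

1.848

P(theta) = 1 / (1 + exp(−(theta − b)))
P_1 = 1/(1+e^{-2.0700}) = 0.8880
P_2 = 1/(1+e^{-3.1700}) = 0.9597
E[score] = 0.8880 + 0.9597 = 1.8476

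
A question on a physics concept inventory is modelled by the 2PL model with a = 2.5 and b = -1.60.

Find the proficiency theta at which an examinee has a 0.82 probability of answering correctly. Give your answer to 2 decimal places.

-0.99

P(theta) = 1 / (1 + exp(−a(theta − b)))
logit = ln(0.8200/0.1800) = 1.5163
theta = b + logit/(a) = -1.60 + 1.5163/2.5000 = -0.9935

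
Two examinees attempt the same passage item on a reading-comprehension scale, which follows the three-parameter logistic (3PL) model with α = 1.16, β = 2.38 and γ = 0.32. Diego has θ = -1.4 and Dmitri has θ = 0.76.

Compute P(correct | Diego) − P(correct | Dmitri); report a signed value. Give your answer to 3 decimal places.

-0.082

P(θ) = γ + (1 − γ) · 1 / (1 + exp(−α(θ − β)))
P(Diego) = 0.3284  [exponent -4.3848]
P(Dmitri) = 0.4101  [exponent -1.8792]
Difference = 0.3284 − 0.4101 = -0.0817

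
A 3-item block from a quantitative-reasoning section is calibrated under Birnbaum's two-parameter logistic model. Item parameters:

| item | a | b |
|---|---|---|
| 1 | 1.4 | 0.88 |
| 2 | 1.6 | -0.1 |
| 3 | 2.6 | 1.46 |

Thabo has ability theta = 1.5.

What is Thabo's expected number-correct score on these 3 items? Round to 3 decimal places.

2.159

P(theta) = 1 / (1 + exp(−a(theta − b)))
P_1 = 1/(1+e^{-0.8680}) = 0.7043
P_2 = 1/(1+e^{-2.5600}) = 0.9282
P_3 = 1/(1+e^{-0.1040}) = 0.5260
E[score] = 0.7043 + 0.9282 + 0.5260 = 2.1585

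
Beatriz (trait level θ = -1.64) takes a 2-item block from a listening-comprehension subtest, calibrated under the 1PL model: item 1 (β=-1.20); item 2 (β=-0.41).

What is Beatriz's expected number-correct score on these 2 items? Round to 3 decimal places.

0.618

P(θ) = 1 / (1 + exp(−(θ − β)))
P_1 = 1/(1+e^{0.4400}) = 0.3917
P_2 = 1/(1+e^{1.2300}) = 0.2262
E[score] = 0.3917 + 0.2262 = 0.6179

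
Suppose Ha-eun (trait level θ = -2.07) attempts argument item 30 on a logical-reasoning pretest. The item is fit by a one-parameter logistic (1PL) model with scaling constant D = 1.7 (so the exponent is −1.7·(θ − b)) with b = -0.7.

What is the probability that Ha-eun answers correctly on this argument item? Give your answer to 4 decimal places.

0.0887

P(θ) = 1 / (1 + exp(−D·(θ − b)))
Exponent: 1.7 × (-2.07 − (-0.7)) = -2.3290
1/(1 + e^{2.3290}) = 0.0887
P = 0.0887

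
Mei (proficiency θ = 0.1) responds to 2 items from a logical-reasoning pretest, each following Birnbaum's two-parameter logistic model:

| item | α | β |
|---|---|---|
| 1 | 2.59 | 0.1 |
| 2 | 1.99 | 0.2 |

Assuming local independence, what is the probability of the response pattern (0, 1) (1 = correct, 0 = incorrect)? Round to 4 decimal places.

0.2252

P(θ) = 1 / (1 + exp(−α(θ − β)))
P_1 = 1/(1+e^{0.0000}) = 0.5000
P_2 = 1/(1+e^{0.1990}) = 0.4504
L = (1−P_1) × P_2 = 0.5000 × 0.4504 = 0.22521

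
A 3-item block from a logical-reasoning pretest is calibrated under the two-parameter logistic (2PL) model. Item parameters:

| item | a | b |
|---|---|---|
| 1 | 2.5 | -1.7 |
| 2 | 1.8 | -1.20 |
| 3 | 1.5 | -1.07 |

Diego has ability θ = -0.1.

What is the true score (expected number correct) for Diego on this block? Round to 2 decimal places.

P(θ) = 1 / (1 + exp(−a(θ − b)))
P_1 = 1/(1+e^{-4.0000}) = 0.9820
P_2 = 1/(1+e^{-1.9800}) = 0.8787
P_3 = 1/(1+e^{-1.4550}) = 0.8108
E[score] = 0.9820 + 0.8787 + 0.8108 = 2.6715

2.67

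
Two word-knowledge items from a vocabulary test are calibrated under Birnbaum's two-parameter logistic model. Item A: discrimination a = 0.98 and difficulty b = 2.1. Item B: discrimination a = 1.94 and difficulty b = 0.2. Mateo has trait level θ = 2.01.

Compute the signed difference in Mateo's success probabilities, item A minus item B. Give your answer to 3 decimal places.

-0.493

P(θ) = 1 / (1 + exp(−a(θ − b)))
P_A = 0.4780
P_B = 0.9710
P_A − P_B = -0.4930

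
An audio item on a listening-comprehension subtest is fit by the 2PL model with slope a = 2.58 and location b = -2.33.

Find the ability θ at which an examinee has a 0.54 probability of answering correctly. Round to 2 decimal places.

P(θ) = 1 / (1 + exp(−a(θ − b)))
logit = ln(0.5400/0.4600) = 0.1603
θ = b + logit/(a) = -2.33 + 0.1603/2.5800 = -2.2679

-2.27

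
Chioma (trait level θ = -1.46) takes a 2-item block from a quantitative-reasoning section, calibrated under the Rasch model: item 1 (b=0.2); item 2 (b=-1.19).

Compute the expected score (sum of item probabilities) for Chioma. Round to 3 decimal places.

0.593

P(θ) = 1 / (1 + exp(−(θ − b)))
P_1 = 1/(1+e^{1.6600}) = 0.1598
P_2 = 1/(1+e^{0.2700}) = 0.4329
E[score] = 0.1598 + 0.4329 = 0.5927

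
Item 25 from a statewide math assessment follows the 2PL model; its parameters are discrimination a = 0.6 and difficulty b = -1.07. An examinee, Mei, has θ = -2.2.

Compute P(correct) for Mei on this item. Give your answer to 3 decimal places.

P(θ) = 1 / (1 + exp(−a(θ − b)))
Exponent: 0.6 × (-2.2 − (-1.07)) = -0.6780
1/(1 + e^{0.6780}) = 0.3367

0.337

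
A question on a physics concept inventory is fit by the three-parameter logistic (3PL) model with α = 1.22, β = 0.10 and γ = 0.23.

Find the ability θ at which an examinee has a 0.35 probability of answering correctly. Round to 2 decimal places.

-1.28

P(θ) = γ + (1 − γ) · 1 / (1 + exp(−α(θ − β)))
Remove guessing floor: (0.35 − 0.23)/(1 − 0.23) = 0.1558
logit = ln(0.1558/0.8442) = -1.6895
θ = β + logit/(α) = 0.10 + (-1.6895)/1.2200 = -1.2848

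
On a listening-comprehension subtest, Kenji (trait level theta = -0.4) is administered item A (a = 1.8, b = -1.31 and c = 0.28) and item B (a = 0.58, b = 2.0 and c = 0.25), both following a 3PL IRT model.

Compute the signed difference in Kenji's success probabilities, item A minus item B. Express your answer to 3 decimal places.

0.484

P(theta) = c + (1 − c) · 1 / (1 + exp(−a(theta − b)))
P_A = 0.8828
P_B = 0.3993
P_A − P_B = 0.4835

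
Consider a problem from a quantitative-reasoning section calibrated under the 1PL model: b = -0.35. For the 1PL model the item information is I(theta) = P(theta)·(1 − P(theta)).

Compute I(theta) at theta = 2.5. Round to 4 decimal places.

P = 1/(1+e^{-2.8500}) = 0.9453
P(1−P) = 0.9453 × 0.0547 = 0.0517
I = P(1−P) = 0.05169

0.0517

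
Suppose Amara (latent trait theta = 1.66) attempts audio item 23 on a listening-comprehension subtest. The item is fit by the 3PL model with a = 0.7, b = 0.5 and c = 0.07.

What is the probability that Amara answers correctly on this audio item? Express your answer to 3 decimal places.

P(theta) = c + (1 − c) · 1 / (1 + exp(−a(theta − b)))
Exponent: 0.7 × (1.66 − 0.5) = 0.8120
1/(1 + e^{-0.8120}) = 0.6925
P = 0.07 + 0.93 × 0.6925 = 0.7141

0.714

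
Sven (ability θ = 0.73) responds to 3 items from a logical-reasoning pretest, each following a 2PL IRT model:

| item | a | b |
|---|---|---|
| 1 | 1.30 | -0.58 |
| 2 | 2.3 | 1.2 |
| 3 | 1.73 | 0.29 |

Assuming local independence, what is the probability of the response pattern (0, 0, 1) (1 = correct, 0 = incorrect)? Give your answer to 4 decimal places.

P(θ) = 1 / (1 + exp(−a(θ − b)))
P_1 = 1/(1+e^{-1.7030}) = 0.8459
P_2 = 1/(1+e^{1.0810}) = 0.2533
P_3 = 1/(1+e^{-0.7612}) = 0.6816
L = (1−P_1) × (1−P_2) × P_3 = 0.1541 × 0.7467 × 0.6816 = 0.07842

0.0784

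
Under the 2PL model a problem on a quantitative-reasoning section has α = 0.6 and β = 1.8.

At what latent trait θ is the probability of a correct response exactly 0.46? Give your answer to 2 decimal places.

P(θ) = 1 / (1 + exp(−α(θ − β)))
logit = ln(0.4600/0.5400) = -0.1603
θ = β + logit/(α) = 1.8 + (-0.1603)/0.6000 = 1.5328

1.53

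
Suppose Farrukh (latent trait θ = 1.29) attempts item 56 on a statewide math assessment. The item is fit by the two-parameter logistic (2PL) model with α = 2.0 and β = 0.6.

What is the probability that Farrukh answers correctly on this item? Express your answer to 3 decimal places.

0.799

P(θ) = 1 / (1 + exp(−α(θ − β)))
Exponent: 2.0 × (1.29 − 0.6) = 1.3800
1/(1 + e^{-1.3800}) = 0.7990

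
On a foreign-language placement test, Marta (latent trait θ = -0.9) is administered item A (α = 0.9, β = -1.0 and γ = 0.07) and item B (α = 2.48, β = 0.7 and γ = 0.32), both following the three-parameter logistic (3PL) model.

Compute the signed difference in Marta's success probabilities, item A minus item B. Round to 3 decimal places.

0.223

P(θ) = γ + (1 − γ) · 1 / (1 + exp(−α(θ − β)))
P_A = 0.5559
P_B = 0.3326
P_A − P_B = 0.2233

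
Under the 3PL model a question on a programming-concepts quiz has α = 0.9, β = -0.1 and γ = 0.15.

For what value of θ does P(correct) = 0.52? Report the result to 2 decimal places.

-0.39

P(θ) = γ + (1 − γ) · 1 / (1 + exp(−α(θ − β)))
Remove guessing floor: (0.52 − 0.15)/(1 − 0.15) = 0.4353
logit = ln(0.4353/0.5647) = -0.2603
θ = β + logit/(α) = -0.1 + (-0.2603)/0.9000 = -0.3892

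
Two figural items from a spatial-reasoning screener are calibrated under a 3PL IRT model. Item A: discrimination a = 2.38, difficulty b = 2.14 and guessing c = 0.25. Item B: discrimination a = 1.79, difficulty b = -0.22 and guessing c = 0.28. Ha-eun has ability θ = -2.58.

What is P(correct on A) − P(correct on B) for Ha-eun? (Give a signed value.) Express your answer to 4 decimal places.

P(θ) = c + (1 − c) · 1 / (1 + exp(−a(θ − b)))
P_A = 0.2500
P_B = 0.2904
P_A − P_B = -0.0404

-0.0404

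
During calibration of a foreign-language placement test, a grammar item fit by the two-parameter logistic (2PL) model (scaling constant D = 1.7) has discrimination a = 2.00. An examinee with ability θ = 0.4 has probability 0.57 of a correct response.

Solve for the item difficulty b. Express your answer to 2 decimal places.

0.32

P(θ) = 1 / (1 + exp(−D·a(θ − b)))
logit(0.57) = ln(0.57/0.43) = 0.2819
b = θ − logit/(1.7·a) = 0.4 − 0.2819/3.4000 = 0.3171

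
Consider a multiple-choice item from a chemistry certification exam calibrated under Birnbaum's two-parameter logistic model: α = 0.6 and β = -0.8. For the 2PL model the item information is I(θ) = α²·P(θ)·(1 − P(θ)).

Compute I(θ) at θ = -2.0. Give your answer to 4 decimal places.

0.0793

P = 1/(1+e^{0.7200}) = 0.3274
P(1−P) = 0.3274 × 0.6726 = 0.2202
I = α² × P(1−P) = 0.6² × 0.2202 = 0.07927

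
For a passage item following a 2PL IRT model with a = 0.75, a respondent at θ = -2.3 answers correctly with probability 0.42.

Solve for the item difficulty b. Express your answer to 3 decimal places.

-1.870

P(θ) = 1 / (1 + exp(−a(θ − b)))
logit(0.42) = ln(0.42/0.58) = -0.3228
b = θ − logit/(a) = -2.3 − (-0.3228)/0.7500 = -1.8696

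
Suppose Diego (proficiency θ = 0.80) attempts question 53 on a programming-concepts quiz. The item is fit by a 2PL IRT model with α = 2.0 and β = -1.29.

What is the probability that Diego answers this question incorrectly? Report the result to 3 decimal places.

P(θ) = 1 / (1 + exp(−α(θ − β)))
Exponent: 2.0 × (0.80 − (-1.29)) = 4.1800
1/(1 + e^{-4.1800}) = 0.9849
P(incorrect) = 1 − 0.9849 = 0.0151

0.015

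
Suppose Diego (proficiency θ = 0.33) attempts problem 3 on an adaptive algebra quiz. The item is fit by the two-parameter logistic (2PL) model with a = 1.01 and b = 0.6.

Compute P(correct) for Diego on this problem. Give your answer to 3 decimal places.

P(θ) = 1 / (1 + exp(−a(θ − b)))
Exponent: 1.01 × (0.33 − 0.6) = -0.2727
1/(1 + e^{0.2727}) = 0.4322

0.432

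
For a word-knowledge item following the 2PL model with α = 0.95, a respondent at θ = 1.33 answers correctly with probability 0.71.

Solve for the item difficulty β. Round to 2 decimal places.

P(θ) = 1 / (1 + exp(−α(θ − β)))
logit(0.71) = ln(0.71/0.29) = 0.8954
β = θ − logit/(α) = 1.33 − 0.8954/0.9500 = 0.3875

0.39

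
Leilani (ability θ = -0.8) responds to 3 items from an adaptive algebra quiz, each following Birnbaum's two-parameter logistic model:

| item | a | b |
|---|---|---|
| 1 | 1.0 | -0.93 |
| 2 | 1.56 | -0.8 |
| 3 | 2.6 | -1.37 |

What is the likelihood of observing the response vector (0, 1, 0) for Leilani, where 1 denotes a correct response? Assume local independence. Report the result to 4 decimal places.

0.0433

P(θ) = 1 / (1 + exp(−a(θ − b)))
P_1 = 1/(1+e^{-0.1300}) = 0.5325
P_2 = 1/(1+e^{0.0000}) = 0.5000
P_3 = 1/(1+e^{-1.4820}) = 0.8149
L = (1−P_1) × P_2 × (1−P_3) = 0.4675 × 0.5000 × 0.1851 = 0.04328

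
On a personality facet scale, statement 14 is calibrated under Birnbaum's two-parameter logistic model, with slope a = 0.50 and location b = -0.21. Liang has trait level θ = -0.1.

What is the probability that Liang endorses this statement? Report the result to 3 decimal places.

P(θ) = 1 / (1 + exp(−a(θ − b)))
Exponent: 0.50 × (-0.1 − (-0.21)) = 0.0550
1/(1 + e^{-0.0550}) = 0.5137

0.514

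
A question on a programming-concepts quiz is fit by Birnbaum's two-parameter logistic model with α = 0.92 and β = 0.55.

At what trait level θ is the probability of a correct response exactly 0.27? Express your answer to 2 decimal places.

P(θ) = 1 / (1 + exp(−α(θ − β)))
logit = ln(0.2700/0.7300) = -0.9946
θ = β + logit/(α) = 0.55 + (-0.9946)/0.9200 = -0.5311

-0.53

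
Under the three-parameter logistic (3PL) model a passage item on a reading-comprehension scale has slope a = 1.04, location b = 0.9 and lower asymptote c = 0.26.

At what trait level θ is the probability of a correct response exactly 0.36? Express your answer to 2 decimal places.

-0.88

P(θ) = c + (1 − c) · 1 / (1 + exp(−a(θ − b)))
Remove guessing floor: (0.36 − 0.26)/(1 − 0.26) = 0.1351
logit = ln(0.1351/0.8649) = -1.8563
θ = b + logit/(a) = 0.9 + (-1.8563)/1.0400 = -0.8849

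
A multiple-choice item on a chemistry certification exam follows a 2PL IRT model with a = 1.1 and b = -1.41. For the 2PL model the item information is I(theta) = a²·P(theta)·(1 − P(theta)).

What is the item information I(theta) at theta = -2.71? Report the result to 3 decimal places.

0.189

P = 1/(1+e^{1.4300}) = 0.1931
P(1−P) = 0.1931 × 0.8069 = 0.1558
I = a² × P(1−P) = 1.1² × 0.1558 = 0.18853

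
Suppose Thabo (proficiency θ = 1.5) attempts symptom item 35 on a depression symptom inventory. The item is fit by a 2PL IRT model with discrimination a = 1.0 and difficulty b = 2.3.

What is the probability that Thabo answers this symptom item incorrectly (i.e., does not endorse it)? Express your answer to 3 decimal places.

0.690

P(θ) = 1 / (1 + exp(−a(θ − b)))
Exponent: 1.0 × (1.5 − 2.3) = -0.8000
1/(1 + e^{0.8000}) = 0.3100
P(incorrect) = 1 − 0.3100 = 0.6900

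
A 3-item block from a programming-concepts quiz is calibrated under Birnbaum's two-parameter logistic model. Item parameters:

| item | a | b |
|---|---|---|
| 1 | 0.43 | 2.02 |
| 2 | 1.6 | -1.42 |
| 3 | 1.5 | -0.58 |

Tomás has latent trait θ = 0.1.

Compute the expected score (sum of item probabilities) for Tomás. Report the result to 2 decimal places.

1.96

P(θ) = 1 / (1 + exp(−a(θ − b)))
P_1 = 1/(1+e^{0.8256}) = 0.3046
P_2 = 1/(1+e^{-2.4320}) = 0.9192
P_3 = 1/(1+e^{-1.0200}) = 0.7350
E[score] = 0.3046 + 0.9192 + 0.7350 = 1.9588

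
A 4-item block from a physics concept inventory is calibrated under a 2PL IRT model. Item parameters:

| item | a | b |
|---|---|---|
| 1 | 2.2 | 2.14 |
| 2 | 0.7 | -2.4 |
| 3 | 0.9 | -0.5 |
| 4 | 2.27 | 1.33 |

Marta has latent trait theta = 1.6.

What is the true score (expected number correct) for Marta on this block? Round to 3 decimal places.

P(theta) = 1 / (1 + exp(−a(theta − b)))
P_1 = 1/(1+e^{1.1880}) = 0.2336
P_2 = 1/(1+e^{-2.8000}) = 0.9427
P_3 = 1/(1+e^{-1.8900}) = 0.8688
P_4 = 1/(1+e^{-0.6129}) = 0.6486
E[score] = 0.2336 + 0.9427 + 0.8688 + 0.6486 = 2.6937

2.694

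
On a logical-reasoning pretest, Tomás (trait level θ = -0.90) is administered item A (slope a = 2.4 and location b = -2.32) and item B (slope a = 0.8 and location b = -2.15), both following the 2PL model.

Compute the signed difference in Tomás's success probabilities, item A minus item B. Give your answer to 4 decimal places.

0.2369

P(θ) = 1 / (1 + exp(−a(θ − b)))
P_A = 0.9680
P_B = 0.7311
P_A − P_B = 0.2369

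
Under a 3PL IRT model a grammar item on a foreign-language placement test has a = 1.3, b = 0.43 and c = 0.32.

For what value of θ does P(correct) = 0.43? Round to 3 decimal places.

P(θ) = c + (1 − c) · 1 / (1 + exp(−a(θ − b)))
Remove guessing floor: (0.43 − 0.32)/(1 − 0.32) = 0.1618
logit = ln(0.1618/0.8382) = -1.6452
θ = b + logit/(a) = 0.43 + (-1.6452)/1.3000 = -0.8355

-0.836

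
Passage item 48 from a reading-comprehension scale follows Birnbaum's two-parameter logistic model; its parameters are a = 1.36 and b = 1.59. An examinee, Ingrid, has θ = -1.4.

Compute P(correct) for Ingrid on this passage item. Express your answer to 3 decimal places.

0.017

P(θ) = 1 / (1 + exp(−a(θ − b)))
Exponent: 1.36 × (-1.4 − 1.59) = -4.0664
1/(1 + e^{4.0664}) = 0.0169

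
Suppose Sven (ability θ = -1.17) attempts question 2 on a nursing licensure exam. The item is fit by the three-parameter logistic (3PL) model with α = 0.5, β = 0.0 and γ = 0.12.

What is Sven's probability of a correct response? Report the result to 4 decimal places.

P(θ) = γ + (1 − γ) · 1 / (1 + exp(−α(θ − β)))
Exponent: 0.5 × (-1.17 − 0.0) = -0.5850
1/(1 + e^{0.5850}) = 0.3578
P = 0.12 + 0.88 × 0.3578 = 0.4348

0.4348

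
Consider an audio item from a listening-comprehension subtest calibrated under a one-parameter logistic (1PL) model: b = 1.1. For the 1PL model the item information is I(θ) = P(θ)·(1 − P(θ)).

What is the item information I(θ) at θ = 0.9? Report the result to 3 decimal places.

0.248

P = 1/(1+e^{0.2000}) = 0.4502
P(1−P) = 0.4502 × 0.5498 = 0.2475
I = P(1−P) = 0.24752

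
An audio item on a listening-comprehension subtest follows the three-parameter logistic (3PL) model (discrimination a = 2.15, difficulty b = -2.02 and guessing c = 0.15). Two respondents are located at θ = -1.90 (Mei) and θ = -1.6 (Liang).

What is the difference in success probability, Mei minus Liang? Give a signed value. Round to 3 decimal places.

P(θ) = c + (1 − c) · 1 / (1 + exp(−a(θ − b)))
P(Mei) = 0.6295  [exponent 0.2580]
P(Liang) = 0.7548  [exponent 0.9030]
Difference = 0.6295 − 0.7548 = -0.1253

-0.125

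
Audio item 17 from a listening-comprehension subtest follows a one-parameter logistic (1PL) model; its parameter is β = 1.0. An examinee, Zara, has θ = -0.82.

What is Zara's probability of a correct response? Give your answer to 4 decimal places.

0.1394

P(θ) = 1 / (1 + exp(−(θ − β)))
Exponent: (-0.82 − 1.0) = -1.8200
1/(1 + e^{1.8200}) = 0.1394
P = 0.1394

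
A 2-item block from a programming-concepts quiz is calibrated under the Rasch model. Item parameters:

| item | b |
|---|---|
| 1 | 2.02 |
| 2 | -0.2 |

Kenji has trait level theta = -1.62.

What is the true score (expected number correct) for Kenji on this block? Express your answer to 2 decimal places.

0.22

P(theta) = 1 / (1 + exp(−(theta − b)))
P_1 = 1/(1+e^{3.6400}) = 0.0256
P_2 = 1/(1+e^{1.4200}) = 0.1947
E[score] = 0.0256 + 0.1947 = 0.2202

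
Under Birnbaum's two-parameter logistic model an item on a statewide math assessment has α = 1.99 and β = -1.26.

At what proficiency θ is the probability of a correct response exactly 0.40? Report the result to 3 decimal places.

P(θ) = 1 / (1 + exp(−α(θ − β)))
logit = ln(0.4000/0.6000) = -0.4055
θ = β + logit/(α) = -1.26 + (-0.4055)/1.9900 = -1.4638

-1.464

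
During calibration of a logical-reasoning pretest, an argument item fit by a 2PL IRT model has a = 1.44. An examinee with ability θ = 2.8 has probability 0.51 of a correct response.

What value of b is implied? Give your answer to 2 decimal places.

P(θ) = 1 / (1 + exp(−a(θ − b)))
logit(0.51) = ln(0.51/0.49) = 0.0400
b = θ − logit/(a) = 2.8 − 0.0400/1.4400 = 2.7722

2.77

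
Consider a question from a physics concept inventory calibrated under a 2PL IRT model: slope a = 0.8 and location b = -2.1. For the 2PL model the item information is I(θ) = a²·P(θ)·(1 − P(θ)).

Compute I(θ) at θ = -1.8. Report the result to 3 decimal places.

0.158

P = 1/(1+e^{-0.2400}) = 0.5597
P(1−P) = 0.5597 × 0.4403 = 0.2464
I = a² × P(1−P) = 0.8² × 0.2464 = 0.15772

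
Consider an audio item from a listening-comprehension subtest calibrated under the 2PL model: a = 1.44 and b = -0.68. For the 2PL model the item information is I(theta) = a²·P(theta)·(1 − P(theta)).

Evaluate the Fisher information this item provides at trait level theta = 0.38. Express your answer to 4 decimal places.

P = 1/(1+e^{-1.5264}) = 0.8215
P(1−P) = 0.8215 × 0.1785 = 0.1467
I = a² × P(1−P) = 1.44² × 0.1467 = 0.30410

0.3041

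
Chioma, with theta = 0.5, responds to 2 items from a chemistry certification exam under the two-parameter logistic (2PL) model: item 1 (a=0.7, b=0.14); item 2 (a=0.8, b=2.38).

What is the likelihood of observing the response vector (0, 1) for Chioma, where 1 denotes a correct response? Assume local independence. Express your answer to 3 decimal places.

0.080

P(theta) = 1 / (1 + exp(−a(theta − b)))
P_1 = 1/(1+e^{-0.2520}) = 0.5627
P_2 = 1/(1+e^{1.5040}) = 0.1818
L = (1−P_1) × P_2 = 0.4373 × 0.1818 = 0.07952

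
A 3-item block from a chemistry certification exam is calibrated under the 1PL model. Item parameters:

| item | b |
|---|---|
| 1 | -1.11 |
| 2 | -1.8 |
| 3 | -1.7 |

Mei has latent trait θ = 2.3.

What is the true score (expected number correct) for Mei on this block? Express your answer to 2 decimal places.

2.93

P(θ) = 1 / (1 + exp(−(θ − b)))
P_1 = 1/(1+e^{-3.4100}) = 0.9680
P_2 = 1/(1+e^{-4.1000}) = 0.9837
P_3 = 1/(1+e^{-4.0000}) = 0.9820
E[score] = 0.9680 + 0.9837 + 0.9820 = 2.9337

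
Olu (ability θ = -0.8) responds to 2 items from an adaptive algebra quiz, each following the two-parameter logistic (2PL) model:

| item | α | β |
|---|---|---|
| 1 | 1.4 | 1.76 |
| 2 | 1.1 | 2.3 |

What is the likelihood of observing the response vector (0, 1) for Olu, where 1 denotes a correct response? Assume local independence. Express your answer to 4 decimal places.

0.0311

P(θ) = 1 / (1 + exp(−α(θ − β)))
P_1 = 1/(1+e^{3.5840}) = 0.0270
P_2 = 1/(1+e^{3.4100}) = 0.0320
L = (1−P_1) × P_2 = 0.9730 × 0.0320 = 0.03112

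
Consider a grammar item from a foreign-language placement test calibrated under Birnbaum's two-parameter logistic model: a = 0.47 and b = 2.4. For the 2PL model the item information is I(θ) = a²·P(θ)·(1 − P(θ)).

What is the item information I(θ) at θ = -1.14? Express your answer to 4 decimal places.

P = 1/(1+e^{1.6638}) = 0.1593
P(1−P) = 0.1593 × 0.8407 = 0.1339
I = a² × P(1−P) = 0.47² × 0.1339 = 0.02958

0.0296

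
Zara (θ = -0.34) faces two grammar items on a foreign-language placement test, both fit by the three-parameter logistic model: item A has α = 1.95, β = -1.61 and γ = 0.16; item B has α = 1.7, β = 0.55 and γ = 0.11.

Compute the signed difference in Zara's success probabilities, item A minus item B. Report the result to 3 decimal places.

0.664

P(θ) = γ + (1 − γ) · 1 / (1 + exp(−α(θ − β)))
P_A = 0.9349
P_B = 0.2706
P_A − P_B = 0.6642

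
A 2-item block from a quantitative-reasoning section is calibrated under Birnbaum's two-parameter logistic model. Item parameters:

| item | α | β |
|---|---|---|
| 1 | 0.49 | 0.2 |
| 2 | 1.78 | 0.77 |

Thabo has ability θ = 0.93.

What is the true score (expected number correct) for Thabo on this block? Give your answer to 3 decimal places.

1.159

P(θ) = 1 / (1 + exp(−α(θ − β)))
P_1 = 1/(1+e^{-0.3577}) = 0.5885
P_2 = 1/(1+e^{-0.2848}) = 0.5707
E[score] = 0.5885 + 0.5707 = 1.1592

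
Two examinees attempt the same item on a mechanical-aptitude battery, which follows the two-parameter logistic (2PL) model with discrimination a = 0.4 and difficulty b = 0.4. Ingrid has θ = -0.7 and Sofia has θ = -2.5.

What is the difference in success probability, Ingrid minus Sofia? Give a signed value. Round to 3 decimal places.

P(θ) = 1 / (1 + exp(−a(θ − b)))
P(Ingrid) = 0.3917  [exponent -0.4400]
P(Sofia) = 0.2387  [exponent -1.1600]
Difference = 0.3917 − 0.2387 = 0.1531

0.153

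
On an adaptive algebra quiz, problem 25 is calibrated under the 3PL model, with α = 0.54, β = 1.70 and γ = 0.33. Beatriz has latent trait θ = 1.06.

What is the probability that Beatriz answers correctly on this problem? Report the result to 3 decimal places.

0.608

P(θ) = γ + (1 − γ) · 1 / (1 + exp(−α(θ − β)))
Exponent: 0.54 × (1.06 − 1.70) = -0.3456
1/(1 + e^{0.3456}) = 0.4144
P = 0.33 + 0.67 × 0.4144 = 0.6077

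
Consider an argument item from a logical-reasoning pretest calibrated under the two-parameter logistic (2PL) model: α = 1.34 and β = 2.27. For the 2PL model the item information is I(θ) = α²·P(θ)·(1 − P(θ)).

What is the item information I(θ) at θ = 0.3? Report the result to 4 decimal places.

P = 1/(1+e^{2.6398}) = 0.0666
P(1−P) = 0.0666 × 0.9334 = 0.0622
I = α² × P(1−P) = 1.34² × 0.0622 = 0.11165

0.1117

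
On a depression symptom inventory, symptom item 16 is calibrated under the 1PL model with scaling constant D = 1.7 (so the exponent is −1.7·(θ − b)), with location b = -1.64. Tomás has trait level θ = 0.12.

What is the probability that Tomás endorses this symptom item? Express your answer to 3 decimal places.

P(θ) = 1 / (1 + exp(−D·(θ − b)))
Exponent: 1.7 × (0.12 − (-1.64)) = 2.9920
1/(1 + e^{-2.9920}) = 0.9522
P = 0.9522

0.952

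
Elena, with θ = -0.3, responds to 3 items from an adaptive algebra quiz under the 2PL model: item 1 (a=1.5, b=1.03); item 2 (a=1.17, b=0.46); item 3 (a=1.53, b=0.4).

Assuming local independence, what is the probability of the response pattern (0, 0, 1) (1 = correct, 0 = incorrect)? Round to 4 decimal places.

P(θ) = 1 / (1 + exp(−a(θ − b)))
P_1 = 1/(1+e^{1.9950}) = 0.1197
P_2 = 1/(1+e^{0.8892}) = 0.2913
P_3 = 1/(1+e^{1.0710}) = 0.2552
L = (1−P_1) × (1−P_2) × P_3 = 0.8803 × 0.7087 × 0.2552 = 0.15922

0.1592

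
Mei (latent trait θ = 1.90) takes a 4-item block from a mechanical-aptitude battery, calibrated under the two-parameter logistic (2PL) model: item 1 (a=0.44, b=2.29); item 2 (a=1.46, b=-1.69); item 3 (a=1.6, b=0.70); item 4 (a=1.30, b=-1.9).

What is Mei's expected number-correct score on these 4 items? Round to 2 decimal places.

3.32

P(θ) = 1 / (1 + exp(−a(θ − b)))
P_1 = 1/(1+e^{0.1716}) = 0.4572
P_2 = 1/(1+e^{-5.2414}) = 0.9947
P_3 = 1/(1+e^{-1.9200}) = 0.8721
P_4 = 1/(1+e^{-4.9400}) = 0.9929
E[score] = 0.4572 + 0.9947 + 0.8721 + 0.9929 = 3.3170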